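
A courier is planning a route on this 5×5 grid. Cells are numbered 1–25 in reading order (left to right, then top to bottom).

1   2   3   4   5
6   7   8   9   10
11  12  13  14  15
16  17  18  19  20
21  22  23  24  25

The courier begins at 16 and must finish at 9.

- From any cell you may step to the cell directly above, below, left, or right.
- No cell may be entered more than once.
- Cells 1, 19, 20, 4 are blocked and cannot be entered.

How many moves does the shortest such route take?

5

The Manhattan distance from 16 to 9 is |4−2| + |1−4| = 5, so at least 5 moves are needed.
A route of 5 moves achieves this: 16 → 11 → 6 → 7 → 8 → 9.
Since 5 matches the lower bound, it is optimal.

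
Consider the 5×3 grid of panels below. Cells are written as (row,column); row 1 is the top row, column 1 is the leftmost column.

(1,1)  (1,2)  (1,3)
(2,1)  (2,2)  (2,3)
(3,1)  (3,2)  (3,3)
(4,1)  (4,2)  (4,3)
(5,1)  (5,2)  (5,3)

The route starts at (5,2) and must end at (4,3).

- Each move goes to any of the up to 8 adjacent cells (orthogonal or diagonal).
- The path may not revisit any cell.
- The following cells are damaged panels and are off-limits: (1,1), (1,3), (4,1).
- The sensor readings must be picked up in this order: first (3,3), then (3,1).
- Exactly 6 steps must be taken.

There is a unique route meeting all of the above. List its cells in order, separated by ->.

The waypoints must appear in the order (3,3), (3,1), with no cell reused.
Route from (5,2): up 1 to (4,2), up-right 1 to (3,3), up-left 1 to (2,2), down-left 1 to (3,1), right 1 to (3,2), down-right 1 to (4,3) — 6 moves in all.
Check: order respected ((3,3) at step 2, (3,1) at step 4); 6 moves as required.

(5,2) -> (4,2) -> (3,3) -> (2,2) -> (3,1) -> (3,2) -> (4,3)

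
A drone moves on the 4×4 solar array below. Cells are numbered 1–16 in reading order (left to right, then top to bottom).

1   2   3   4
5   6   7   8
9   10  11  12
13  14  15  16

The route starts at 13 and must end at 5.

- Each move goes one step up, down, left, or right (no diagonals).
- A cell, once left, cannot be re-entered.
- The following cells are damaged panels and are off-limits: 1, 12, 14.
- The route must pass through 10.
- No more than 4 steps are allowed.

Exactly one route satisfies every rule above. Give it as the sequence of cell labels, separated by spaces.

13 9 10 6 5

The 4-move cap with required stops at 10 leaves no slack for detours.
Route from 13: up to 9, right to 10, up to 6, left to 5 — 4 moves in all.
Check: all required cells visited; 4 ≤ 4 moves.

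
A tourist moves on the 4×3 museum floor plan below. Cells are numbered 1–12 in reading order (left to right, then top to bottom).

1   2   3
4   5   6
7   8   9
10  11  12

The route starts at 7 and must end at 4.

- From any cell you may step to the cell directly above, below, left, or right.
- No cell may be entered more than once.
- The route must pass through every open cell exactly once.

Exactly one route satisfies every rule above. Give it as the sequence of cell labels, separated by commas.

7, 10, 11, 12, 9, 8, 5, 6, 3, 2, 1, 4

Need to visit all 12 open cells exactly once, starting at 7 and ending at 4.
Cell 3 has only two open neighbours (6 and 2), so the path must pass straight through it: one of those is the cell it's entered from and the other is where it exits.
Route from 7: down to 10, 2× right (reaching 12), up to 9, left to 8, up to 5, right to 6, up to 3, 2× left (reaching 1), down to 4 — 11 moves in all.
Check: all 12 open cells covered.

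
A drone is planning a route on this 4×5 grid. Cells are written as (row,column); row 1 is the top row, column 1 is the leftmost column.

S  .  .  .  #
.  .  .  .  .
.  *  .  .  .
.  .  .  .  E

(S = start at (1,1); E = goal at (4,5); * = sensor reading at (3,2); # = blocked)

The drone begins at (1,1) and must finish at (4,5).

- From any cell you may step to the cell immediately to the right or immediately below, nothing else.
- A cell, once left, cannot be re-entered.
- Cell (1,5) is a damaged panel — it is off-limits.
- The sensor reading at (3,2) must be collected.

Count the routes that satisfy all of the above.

A right/down-only route from (1,1) to (4,5) makes exactly 3 down-moves and 4 right-moves in some order.
With no other constraints that would be C(7,3) = 35 routes.
Split at (3,2) and multiply the segment counts (each segment already excludes blocked cells): (1,1)→(3,2): 3; (3,2)→(4,5): 4; product = 12.
That gives 12 routes.

12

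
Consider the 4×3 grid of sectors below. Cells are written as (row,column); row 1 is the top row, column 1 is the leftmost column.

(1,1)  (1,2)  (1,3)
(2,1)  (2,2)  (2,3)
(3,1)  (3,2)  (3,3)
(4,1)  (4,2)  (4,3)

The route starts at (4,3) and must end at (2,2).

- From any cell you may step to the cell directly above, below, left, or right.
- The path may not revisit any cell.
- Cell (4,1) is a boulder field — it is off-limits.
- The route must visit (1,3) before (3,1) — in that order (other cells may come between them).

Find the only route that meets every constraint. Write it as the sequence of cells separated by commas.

(4,3), (3,3), (2,3), (1,3), (1,2), (1,1), (2,1), (3,1), (3,2), (2,2)

The waypoints must appear in the order (1,3), (3,1), with no cell reused.
Route from (4,3): 3× up (reaching (1,3)), 2× left (reaching (1,1)), 2× down (reaching (3,1)), right to (3,2), up to (2,2) — 9 moves in all.
Check: order respected ((1,3) at step 3, (3,1) at step 7).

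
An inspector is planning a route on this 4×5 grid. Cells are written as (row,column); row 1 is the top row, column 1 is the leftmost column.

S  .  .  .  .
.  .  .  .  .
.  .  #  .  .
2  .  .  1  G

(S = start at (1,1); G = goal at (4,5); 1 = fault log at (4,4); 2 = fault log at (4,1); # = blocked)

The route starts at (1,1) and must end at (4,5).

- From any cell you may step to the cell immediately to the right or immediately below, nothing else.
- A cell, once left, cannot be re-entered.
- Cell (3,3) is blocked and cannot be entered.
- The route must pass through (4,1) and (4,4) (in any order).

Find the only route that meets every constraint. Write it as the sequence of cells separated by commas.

(1,1), (2,1), (3,1), (4,1), (4,2), (4,3), (4,4), (4,5)

Moves only go right or down, so the column and row indices never decrease.
Route from (1,1): 3× down (reaching (4,1)), 4× right (reaching (4,5)) — 7 moves in all.
Check: all required cells visited.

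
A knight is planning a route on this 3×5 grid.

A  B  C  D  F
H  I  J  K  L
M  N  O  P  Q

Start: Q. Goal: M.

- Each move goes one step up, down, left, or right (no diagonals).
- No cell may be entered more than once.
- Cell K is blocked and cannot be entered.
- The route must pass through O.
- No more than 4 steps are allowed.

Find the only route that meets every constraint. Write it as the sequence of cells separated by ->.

Q -> P -> O -> N -> M

The budget equals the shortest possible length, so every move has to be on a shortest route through the required cells.
Route from Q: left 4 to M — 4 moves in all.
Check: all required cells visited; 4 ≤ 4 moves.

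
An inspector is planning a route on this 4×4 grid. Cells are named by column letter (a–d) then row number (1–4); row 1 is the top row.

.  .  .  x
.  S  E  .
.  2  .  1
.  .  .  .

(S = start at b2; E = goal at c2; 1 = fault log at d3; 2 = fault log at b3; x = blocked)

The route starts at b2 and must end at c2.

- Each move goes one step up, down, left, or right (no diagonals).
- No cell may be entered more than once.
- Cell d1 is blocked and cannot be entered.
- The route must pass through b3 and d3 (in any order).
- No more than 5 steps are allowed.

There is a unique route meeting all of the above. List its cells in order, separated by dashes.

b2 - b3 - c3 - d3 - d2 - c2

The 5-move cap with required stops at b3, d3 leaves no slack for detours.
Route from b2: down to b3, 2× right (reaching d3), up to d2, left to c2 — 5 moves in all.
Check: all required cells visited; 5 ≤ 5 moves.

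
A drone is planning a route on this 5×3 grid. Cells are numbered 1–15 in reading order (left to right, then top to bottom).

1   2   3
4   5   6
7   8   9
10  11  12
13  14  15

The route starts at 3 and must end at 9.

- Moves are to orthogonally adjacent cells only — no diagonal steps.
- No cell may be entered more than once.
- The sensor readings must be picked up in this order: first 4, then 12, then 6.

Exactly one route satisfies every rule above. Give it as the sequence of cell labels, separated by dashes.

The waypoints must appear in the order 4, 12, 6, with no cell reused.
Route from 3: 2× left (reaching 1), 4× down (reaching 13), 2× right (reaching 15), up to 12, left to 11, 2× up (reaching 5), right to 6, down to 9 — 14 moves in all.
Check: order respected (4 at step 3, 12 at step 9, 6 at step 13).

3 - 2 - 1 - 4 - 7 - 10 - 13 - 14 - 15 - 12 - 11 - 8 - 5 - 6 - 9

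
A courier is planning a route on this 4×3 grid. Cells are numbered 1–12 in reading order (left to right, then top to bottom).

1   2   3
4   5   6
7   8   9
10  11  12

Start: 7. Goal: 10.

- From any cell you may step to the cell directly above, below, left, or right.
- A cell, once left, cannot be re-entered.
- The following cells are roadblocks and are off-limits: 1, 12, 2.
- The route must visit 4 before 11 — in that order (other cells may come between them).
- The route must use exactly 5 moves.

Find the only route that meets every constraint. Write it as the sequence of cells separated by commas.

The waypoints must appear in the order 4, 11, with no cell reused.
Route from 7: up to 4, right to 5, 2× down (reaching 11), left to 10 — 5 moves in all.
Check: order respected (4 at step 1, 11 at step 4); 5 moves as required.

7, 4, 5, 8, 11, 10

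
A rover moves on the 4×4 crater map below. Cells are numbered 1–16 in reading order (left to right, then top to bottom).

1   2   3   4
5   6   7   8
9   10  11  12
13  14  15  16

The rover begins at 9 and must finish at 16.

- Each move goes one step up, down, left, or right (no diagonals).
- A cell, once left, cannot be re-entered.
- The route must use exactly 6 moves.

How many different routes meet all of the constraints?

14

Need simple routes of exactly 6 moves from 9 to 16 (Manhattan distance 4, so 1 moves are spent on a detour and 1 undoing it).
Branch systematically from the start, pruning whenever the remaining move budget drops below the Manhattan distance to 16 or differs from it in parity. Grouping the completions by first move — via 5: 6; via 13: 3; via 10: 5 — and summing: 6 + 3 + 5 = 14.
That gives 14 routes.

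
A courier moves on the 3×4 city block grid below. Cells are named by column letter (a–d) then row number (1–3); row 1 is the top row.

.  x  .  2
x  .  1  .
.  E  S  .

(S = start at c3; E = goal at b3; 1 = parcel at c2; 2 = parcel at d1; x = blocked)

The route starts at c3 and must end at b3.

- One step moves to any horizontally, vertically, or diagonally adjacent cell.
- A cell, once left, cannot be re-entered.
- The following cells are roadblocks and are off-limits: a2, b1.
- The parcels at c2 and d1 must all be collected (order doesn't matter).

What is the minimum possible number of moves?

4

Any route passes through c2 and d1 in some order between c3 and b3. Summing Chebyshev distances along each leg and taking the cheapest ordering (c3 → c2 → d1 → b3) gives a lower bound of 1 + 1 + 2 = 4 moves.
A route of 4 moves achieves this: c3 → d2 → d1 → c2 → b3.
Since 4 matches the lower bound, it is optimal.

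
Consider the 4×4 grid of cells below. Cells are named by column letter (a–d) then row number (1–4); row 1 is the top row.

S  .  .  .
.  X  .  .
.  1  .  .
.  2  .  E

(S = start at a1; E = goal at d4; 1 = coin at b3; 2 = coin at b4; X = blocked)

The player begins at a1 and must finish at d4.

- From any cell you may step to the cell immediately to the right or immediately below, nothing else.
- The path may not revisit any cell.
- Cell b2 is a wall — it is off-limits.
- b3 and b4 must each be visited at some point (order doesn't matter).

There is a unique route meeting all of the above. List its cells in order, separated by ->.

Moves only go right or down, so the column and row indices never decrease.
Route from a1: down 2 to a3, right 1 to b3, down 1 to b4, right 2 to d4 — 6 moves in all.
Check: all required cells visited.

a1 -> a2 -> a3 -> b3 -> b4 -> c4 -> d4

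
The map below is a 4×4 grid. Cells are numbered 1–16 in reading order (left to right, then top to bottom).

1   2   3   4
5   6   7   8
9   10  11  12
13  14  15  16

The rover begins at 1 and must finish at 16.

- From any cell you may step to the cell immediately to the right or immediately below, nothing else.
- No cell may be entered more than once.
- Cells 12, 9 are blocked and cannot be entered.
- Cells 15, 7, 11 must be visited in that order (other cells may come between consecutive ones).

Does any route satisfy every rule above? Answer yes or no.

no

7 lies above 15, so going from 15 to 7 would need an upward move — but moves only go right/down, so 15 cannot be visited before 7.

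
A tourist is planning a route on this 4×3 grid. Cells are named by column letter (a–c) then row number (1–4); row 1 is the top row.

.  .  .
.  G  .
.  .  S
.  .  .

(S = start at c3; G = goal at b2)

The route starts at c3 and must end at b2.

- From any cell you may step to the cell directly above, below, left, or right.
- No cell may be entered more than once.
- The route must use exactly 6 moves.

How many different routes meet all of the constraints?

6

Need simple routes of exactly 6 moves from c3 to b2 (Manhattan distance 2, so 2 moves are spent on a detour and 2 undoing it).
Enumerating: c3 c2 c1 b1 a1 a2 b2 | c3 c4 b4 b3 a3 a2 b2 | c3 c4 b4 a4 a3 a2 b2 | c3 c4 b4 a4 a3 b3 b2 | c3 b3 b4 a4 a3 a2 b2 | c3 b3 a3 a2 a1 b1 b2.
That gives 6 routes.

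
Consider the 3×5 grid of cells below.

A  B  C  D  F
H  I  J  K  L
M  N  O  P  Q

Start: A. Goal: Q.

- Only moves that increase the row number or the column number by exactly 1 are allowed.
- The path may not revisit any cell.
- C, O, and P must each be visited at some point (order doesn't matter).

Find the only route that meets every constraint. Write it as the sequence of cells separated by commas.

A, B, C, J, O, P, Q

Moves only go right or down, so the column and row indices never decrease.
Route from A: 2× right (reaching C), 2× down (reaching O), 2× right (reaching Q) — 6 moves in all.
Check: all required cells visited.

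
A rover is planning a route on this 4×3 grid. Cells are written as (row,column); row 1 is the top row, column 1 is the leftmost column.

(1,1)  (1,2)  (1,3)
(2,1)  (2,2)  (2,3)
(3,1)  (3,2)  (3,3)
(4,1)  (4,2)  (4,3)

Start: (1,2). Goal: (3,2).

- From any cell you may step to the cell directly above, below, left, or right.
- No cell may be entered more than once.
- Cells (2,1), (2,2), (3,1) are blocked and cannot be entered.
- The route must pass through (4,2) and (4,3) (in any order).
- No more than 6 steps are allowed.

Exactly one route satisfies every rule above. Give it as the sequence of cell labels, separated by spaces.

The 6-move cap with required stops at (4,2), (4,3) leaves no slack for detours.
Route from (1,2): right to (1,3), 3× down (reaching (4,3)), left to (4,2), up to (3,2) — 6 moves in all.
Check: all required cells visited; 6 ≤ 6 moves.

(1,2) (1,3) (2,3) (3,3) (4,3) (4,2) (3,2)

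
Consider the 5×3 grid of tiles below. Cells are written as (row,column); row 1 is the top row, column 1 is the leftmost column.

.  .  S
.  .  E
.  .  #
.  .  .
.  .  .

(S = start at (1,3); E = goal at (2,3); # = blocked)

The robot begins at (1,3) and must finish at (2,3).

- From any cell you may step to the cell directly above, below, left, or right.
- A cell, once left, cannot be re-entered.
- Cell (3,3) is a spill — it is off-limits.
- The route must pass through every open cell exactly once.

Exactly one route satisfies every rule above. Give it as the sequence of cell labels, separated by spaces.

(1,3) (1,2) (1,1) (2,1) (3,1) (4,1) (5,1) (5,2) (5,3) (4,3) (4,2) (3,2) (2,2) (2,3)

Need to visit all 14 open cells exactly once, starting at (1,3) and ending at (2,3).
Cell (5,1) has only two open neighbours ((4,1) and (5,2)), so the path must pass straight through it: one of those is the cell it's entered from and the other is where it exits.
Route from (1,3): 2× left (reaching (1,1)), 4× down (reaching (5,1)), 2× right (reaching (5,3)), up to (4,3), left to (4,2), 2× up (reaching (2,2)), right to (2,3) — 13 moves in all.
Check: all 14 open cells covered.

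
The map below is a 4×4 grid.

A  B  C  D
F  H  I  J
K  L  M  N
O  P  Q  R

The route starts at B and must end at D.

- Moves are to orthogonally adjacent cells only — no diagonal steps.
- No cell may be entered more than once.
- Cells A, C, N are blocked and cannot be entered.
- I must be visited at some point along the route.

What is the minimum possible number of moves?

Any route passes through I somewhere between B and D. Summing Manhattan distances along the two legs (B → I → D) gives a lower bound of 2 + 2 = 4 moves.
A route of 4 moves achieves this: B → H → I → J → D.
Since 4 matches the lower bound, it is optimal.

4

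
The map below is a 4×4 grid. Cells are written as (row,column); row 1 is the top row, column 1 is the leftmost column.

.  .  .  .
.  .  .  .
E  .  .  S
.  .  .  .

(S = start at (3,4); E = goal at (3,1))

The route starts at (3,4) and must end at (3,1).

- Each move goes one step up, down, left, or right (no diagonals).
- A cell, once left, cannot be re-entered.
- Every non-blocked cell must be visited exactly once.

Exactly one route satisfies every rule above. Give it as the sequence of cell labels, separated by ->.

(3,4) -> (4,4) -> (4,3) -> (3,3) -> (2,3) -> (2,4) -> (1,4) -> (1,3) -> (1,2) -> (1,1) -> (2,1) -> (2,2) -> (3,2) -> (4,2) -> (4,1) -> (3,1)

Need to visit all 16 open cells exactly once, starting at (3,4) and ending at (3,1).
Cell (1,4) has only two open neighbours ((2,4) and (1,3)), so the path must pass straight through it: one of those is the cell it's entered from and the other is where it exits.
Route from (3,4): down 1 to (4,4), left 1 to (4,3), up 2 to (2,3), right 1 to (2,4), up 1 to (1,4), left 3 to (1,1), down 1 to (2,1), right 1 to (2,2), down 2 to (4,2), left 1 to (4,1), up 1 to (3,1) — 15 moves in all.
Check: all 16 open cells covered.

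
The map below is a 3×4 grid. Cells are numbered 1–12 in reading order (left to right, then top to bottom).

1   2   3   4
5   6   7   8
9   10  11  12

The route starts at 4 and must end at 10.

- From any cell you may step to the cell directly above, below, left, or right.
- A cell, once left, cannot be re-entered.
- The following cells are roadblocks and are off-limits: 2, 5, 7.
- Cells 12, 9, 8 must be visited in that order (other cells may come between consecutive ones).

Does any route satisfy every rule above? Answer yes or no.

no

9 must be visited but has only one open neighbour (10), and it is neither the start nor the goal — the route would have to enter and leave through 10, re-entering it.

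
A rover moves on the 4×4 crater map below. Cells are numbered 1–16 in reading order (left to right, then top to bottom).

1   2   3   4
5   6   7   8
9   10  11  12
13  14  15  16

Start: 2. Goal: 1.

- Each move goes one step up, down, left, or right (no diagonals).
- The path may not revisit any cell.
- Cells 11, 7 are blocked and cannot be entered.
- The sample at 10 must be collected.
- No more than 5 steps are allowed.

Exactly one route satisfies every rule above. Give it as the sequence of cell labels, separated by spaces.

2 6 10 9 5 1

Any route must reach 10 and still end at 1 within 5 moves, so the order of the required stops is forced.
Route from 2: down 2 to 10, left 1 to 9, up 2 to 1 — 5 moves in all.
Check: all required cells visited; 5 ≤ 5 moves.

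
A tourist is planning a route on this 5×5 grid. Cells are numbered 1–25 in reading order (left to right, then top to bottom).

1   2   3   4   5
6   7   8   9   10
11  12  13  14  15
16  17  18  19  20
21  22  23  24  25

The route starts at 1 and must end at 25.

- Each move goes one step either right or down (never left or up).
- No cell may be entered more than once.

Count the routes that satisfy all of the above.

70

A right/down-only route from 1 to 25 makes exactly 4 down-moves and 4 right-moves in some order.
With no other constraints that would be C(8,4) = 70 routes.
That gives 70 routes.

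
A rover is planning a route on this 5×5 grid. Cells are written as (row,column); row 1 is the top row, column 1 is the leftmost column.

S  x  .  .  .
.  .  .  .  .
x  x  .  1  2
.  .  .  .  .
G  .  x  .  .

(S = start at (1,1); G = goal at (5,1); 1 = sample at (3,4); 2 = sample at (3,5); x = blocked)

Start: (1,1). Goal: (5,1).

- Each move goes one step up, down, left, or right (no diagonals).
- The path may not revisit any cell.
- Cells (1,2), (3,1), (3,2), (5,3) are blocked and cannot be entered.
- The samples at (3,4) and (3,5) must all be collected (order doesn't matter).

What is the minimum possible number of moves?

12

Any route passes through (3,4) and (3,5) in some order between (1,1) and (5,1). Summing Manhattan distances along each leg and taking the cheapest ordering ((1,1) → (3,4) → (3,5) → (5,1)) gives a lower bound of 5 + 1 + 6 = 12 moves.
A route of 12 moves achieves this: (1,1) → (2,1) → (2,2) → (2,3) → (3,3) → (3,4) → (3,5) → (4,5) → (4,4) → (4,3) → (4,2) → (5,2) → (5,1).
Since 12 matches the lower bound, it is optimal.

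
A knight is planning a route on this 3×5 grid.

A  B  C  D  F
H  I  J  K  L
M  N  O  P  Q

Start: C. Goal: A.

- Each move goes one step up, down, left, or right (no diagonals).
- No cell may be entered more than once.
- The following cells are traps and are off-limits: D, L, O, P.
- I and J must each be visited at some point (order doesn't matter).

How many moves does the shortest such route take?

Any route passes through I and J in some order between C and A. Summing Manhattan distances along each leg and taking the cheapest ordering (C → J → I → A) gives a lower bound of 1 + 1 + 2 = 4 moves.
A route of 4 moves achieves this: C → J → I → B → A.
Since 4 matches the lower bound, it is optimal.

4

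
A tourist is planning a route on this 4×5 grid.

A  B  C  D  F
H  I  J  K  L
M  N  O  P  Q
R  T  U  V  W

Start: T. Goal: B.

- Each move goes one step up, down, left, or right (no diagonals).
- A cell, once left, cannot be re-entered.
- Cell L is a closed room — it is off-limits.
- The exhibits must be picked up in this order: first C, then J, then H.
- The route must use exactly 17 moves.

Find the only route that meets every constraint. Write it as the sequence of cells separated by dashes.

The waypoints must appear in the order C, J, H, with no cell reused.
Route from T: left 1 to R, up 1 to M, right 2 to O, down 1 to U, right 2 to W, up 1 to Q, left 1 to P, up 2 to D, left 1 to C, down 1 to J, left 2 to H, up 1 to A, right 1 to B — 17 moves in all.
Check: order respected (C at step 12, J at step 13, H at step 15); 17 moves as required.

T - R - M - N - O - U - V - W - Q - P - K - D - C - J - I - H - A - B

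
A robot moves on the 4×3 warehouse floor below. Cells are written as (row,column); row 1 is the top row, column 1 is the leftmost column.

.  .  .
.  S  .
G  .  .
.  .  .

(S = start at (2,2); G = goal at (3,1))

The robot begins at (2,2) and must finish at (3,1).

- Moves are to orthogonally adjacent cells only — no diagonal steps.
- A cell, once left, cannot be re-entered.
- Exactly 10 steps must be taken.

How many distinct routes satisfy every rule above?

Need simple routes of exactly 10 moves from (2,2) to (3,1) (Manhattan distance 2, so 4 moves are spent on a detour and 4 undoing it).
Enumerating: (2,2) (3,2) (4,2) (4,3) (3,3) (2,3) (1,3) (1,2) (1,1) (2,1) (3,1) | (2,2) (2,1) (1,1) (1,2) (1,3) (2,3) (3,3) (4,3) (4,2) (3,2) (3,1) | (2,2) (2,1) (1,1) (1,2) (1,3) (2,3) (3,3) (4,3) (4,2) (4,1) (3,1) | (2,2) (2,1) (1,1) (1,2) (1,3) (2,3) (3,3) (3,2) (4,2) (4,1) (3,1).
That gives 4 routes.

4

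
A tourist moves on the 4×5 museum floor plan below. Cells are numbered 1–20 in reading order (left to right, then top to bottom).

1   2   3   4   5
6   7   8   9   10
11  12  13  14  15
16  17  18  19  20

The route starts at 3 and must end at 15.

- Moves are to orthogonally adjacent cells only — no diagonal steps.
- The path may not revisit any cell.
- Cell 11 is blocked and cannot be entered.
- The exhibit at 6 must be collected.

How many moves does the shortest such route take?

Any route passes through 6 somewhere between 3 and 15. Summing Manhattan distances along the two legs (3 → 6 → 15) gives a lower bound of 3 + 5 = 8 moves.
A route of 8 moves achieves this: 3 → 2 → 1 → 6 → 7 → 12 → 13 → 14 → 15.
Since 8 matches the lower bound, it is optimal.

8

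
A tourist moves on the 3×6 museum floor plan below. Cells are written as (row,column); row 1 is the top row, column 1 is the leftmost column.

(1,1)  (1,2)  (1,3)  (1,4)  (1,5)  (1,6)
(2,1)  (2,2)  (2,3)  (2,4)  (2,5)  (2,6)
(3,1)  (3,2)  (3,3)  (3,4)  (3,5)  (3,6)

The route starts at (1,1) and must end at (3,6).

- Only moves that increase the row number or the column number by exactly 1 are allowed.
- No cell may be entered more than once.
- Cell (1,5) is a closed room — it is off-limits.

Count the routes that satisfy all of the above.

A right/down-only route from (1,1) to (3,6) makes exactly 2 down-moves and 5 right-moves in some order.
With no other constraints that would be C(7,2) = 21 routes.
Subtract routes through each blocked cell (inclusion–exclusion for overlaps): − through (1,5): 3 → 18.
That gives 18 routes.

18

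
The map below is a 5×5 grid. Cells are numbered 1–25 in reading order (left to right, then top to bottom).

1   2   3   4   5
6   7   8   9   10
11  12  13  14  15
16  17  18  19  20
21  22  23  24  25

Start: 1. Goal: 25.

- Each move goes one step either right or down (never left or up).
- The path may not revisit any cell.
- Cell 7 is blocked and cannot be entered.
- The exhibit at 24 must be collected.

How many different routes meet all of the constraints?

15

A right/down-only route from 1 to 25 makes exactly 4 down-moves and 4 right-moves in some order.
With no other constraints that would be C(8,4) = 70 routes.
Split at 24 and multiply the segment counts (each segment already excludes blocked cells): 1→24: 15; 24→25: 1; product = 15.
That gives 15 routes.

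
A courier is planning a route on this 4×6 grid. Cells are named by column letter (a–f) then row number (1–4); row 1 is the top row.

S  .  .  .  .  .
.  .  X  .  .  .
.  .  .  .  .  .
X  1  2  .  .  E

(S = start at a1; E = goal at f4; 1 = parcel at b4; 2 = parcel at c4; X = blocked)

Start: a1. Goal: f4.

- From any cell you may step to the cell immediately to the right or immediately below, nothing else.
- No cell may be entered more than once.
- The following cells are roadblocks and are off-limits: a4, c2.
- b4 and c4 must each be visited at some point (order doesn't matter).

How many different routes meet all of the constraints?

3

A right/down-only route from a1 to f4 makes exactly 3 down-moves and 5 right-moves in some order.
With no other constraints that would be C(8,3) = 56 routes.
A monotone route can only reach the required cells in the order b4, c4, so split there and multiply the segment counts (each segment already excludes blocked cells): a1→b4: 3; b4→c4: 1; c4→f4: 1; product = 3.
That gives 3 routes.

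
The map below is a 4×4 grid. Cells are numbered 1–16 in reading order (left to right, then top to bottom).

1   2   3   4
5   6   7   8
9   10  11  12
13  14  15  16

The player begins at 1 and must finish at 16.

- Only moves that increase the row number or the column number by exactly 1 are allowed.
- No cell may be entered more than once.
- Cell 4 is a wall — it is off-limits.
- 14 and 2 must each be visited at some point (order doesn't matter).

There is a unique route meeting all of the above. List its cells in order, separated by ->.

Moves only go right or down, so the column and row indices never decrease.
Route from 1: right 1 to 2, down 3 to 14, right 2 to 16 — 6 moves in all.
Check: all required cells visited.

1 -> 2 -> 6 -> 10 -> 14 -> 15 -> 16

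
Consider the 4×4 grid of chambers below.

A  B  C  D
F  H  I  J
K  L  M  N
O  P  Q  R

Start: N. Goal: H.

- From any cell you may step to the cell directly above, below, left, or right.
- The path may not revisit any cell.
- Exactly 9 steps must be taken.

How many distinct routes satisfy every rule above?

23

Need simple routes of exactly 9 moves from N to H (Manhattan distance 3, so 3 moves are spent on a detour and 3 undoing it).
Branch systematically from the start, pruning whenever the remaining move budget drops below the Manhattan distance to H or differs from it in parity. Grouping the completions by first move — via J: 9; via R: 8; via M: 6 — and summing: 9 + 8 + 6 = 23.
That gives 23 routes.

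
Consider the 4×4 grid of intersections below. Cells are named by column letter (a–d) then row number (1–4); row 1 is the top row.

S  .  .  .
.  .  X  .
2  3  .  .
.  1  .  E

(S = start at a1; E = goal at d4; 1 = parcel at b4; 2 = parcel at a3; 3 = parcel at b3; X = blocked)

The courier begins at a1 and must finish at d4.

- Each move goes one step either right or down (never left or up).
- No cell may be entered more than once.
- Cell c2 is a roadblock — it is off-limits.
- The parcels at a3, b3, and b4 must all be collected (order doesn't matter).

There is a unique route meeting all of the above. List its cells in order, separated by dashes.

Moves only go right or down, so the column and row indices never decrease.
Route from a1: down 2 to a3, right 1 to b3, down 1 to b4, right 2 to d4 — 6 moves in all.
Check: all required cells visited.

a1 - a2 - a3 - b3 - b4 - c4 - d4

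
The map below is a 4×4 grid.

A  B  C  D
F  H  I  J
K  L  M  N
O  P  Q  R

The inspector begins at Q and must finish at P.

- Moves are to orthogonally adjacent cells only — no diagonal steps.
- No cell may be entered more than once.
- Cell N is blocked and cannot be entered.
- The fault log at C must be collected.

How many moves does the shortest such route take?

7

Any route passes through C somewhere between Q and P. Summing Manhattan distances along the two legs (Q → C → P) gives a lower bound of 3 + 4 = 7 moves.
A route of 7 moves achieves this: Q → M → I → C → B → H → L → P.
Since 7 matches the lower bound, it is optimal.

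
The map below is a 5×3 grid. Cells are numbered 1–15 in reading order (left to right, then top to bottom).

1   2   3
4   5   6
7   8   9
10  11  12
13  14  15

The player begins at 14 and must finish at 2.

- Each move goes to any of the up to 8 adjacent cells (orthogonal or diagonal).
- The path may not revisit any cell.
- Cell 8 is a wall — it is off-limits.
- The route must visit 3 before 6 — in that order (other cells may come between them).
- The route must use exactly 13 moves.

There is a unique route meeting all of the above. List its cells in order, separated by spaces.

14 15 12 9 11 13 10 7 4 1 5 3 6 2

The waypoints must appear in the order 3, 6, with no cell reused.
Route from 14: right to 15, 2× up (reaching 9), 2× down-left (reaching 13), 4× up (reaching 1), down-right to 5, up-right to 3, down to 6, up-left to 2 — 13 moves in all.
Check: order respected (3 at step 11, 6 at step 12); 13 moves as required.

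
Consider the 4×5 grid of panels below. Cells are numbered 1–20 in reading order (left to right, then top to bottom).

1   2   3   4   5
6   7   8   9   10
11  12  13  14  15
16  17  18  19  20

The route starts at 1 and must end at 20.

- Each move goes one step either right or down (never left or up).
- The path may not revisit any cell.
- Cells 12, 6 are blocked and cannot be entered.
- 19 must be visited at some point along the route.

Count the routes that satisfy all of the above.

7

A right/down-only route from 1 to 20 makes exactly 3 down-moves and 4 right-moves in some order.
With no other constraints that would be C(7,3) = 35 routes.
Split at 19 and multiply the segment counts (each segment already excludes blocked cells): 1→19: 7; 19→20: 1; product = 7.
That gives 7 routes.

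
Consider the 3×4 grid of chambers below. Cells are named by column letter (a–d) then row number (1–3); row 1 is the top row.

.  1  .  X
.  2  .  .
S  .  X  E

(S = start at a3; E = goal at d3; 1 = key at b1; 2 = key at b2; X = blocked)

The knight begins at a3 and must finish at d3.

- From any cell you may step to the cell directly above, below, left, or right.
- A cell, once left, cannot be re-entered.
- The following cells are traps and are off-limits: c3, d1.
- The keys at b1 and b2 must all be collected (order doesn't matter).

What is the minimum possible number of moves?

Any route passes through b1 and b2 in some order between a3 and d3. Summing Manhattan distances along each leg and taking the cheapest ordering (a3 → b1 → b2 → d3) gives a lower bound of 3 + 1 + 3 = 7 moves.
A route of 7 moves achieves this: a3 → a2 → a1 → b1 → b2 → c2 → d2 → d3.
Since 7 matches the lower bound, it is optimal.

7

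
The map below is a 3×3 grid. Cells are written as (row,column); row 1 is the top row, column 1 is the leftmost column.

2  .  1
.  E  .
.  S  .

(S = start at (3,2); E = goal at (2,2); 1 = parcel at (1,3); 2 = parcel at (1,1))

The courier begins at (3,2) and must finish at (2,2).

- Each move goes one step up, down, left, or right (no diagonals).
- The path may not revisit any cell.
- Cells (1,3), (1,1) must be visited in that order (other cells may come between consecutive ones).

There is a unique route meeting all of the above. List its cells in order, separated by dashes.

The waypoints must appear in the order (1,3), (1,1), with no cell reused.
Route from (3,2): right to (3,3), 2× up (reaching (1,3)), 2× left (reaching (1,1)), down to (2,1), right to (2,2) — 7 moves in all.
Check: order respected (1 at step 3, 2 at step 5).

(3,2) - (3,3) - (2,3) - (1,3) - (1,2) - (1,1) - (2,1) - (2,2)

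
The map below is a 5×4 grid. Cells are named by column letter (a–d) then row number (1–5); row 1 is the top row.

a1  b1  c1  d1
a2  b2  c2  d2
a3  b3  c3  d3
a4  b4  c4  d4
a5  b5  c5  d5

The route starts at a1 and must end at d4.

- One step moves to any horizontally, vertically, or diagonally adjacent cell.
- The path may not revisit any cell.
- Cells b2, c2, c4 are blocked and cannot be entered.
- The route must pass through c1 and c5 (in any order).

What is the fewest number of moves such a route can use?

Any route passes through c1 and c5 in some order between a1 and d4. Summing Chebyshev distances along each leg and taking the cheapest ordering (a1 → c1 → c5 → d4) gives a lower bound of 2 + 4 + 1 = 7 moves.
A route of 7 moves achieves this: a1 → b1 → c1 → d2 → c3 → b4 → c5 → d4.
Since 7 matches the lower bound, it is optimal.

7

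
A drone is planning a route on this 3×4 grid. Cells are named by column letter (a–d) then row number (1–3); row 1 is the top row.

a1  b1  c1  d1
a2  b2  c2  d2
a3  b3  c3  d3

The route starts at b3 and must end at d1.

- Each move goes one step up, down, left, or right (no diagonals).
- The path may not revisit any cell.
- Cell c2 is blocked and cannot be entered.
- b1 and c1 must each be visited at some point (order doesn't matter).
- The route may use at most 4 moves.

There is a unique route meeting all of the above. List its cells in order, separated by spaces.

The 4-move cap with required stops at b1, c1 leaves no slack for detours.
Route from b3: up 2 to b1, right 2 to d1 — 4 moves in all.
Check: all required cells visited; 4 ≤ 4 moves.

b3 b2 b1 c1 d1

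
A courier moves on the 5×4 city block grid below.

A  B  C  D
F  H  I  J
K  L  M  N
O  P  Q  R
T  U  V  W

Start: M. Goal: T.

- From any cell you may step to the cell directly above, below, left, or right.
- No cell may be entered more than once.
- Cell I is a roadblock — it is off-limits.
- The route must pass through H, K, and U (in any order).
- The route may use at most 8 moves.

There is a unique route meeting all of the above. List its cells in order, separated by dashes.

M - L - H - F - K - O - P - U - T

The budget equals the shortest possible length, so every move has to be on a shortest route through the required cells.
Route from M: left to L, up to H, left to F, 2× down (reaching O), right to P, down to U, left to T — 8 moves in all.
Check: all required cells visited; 8 ≤ 8 moves.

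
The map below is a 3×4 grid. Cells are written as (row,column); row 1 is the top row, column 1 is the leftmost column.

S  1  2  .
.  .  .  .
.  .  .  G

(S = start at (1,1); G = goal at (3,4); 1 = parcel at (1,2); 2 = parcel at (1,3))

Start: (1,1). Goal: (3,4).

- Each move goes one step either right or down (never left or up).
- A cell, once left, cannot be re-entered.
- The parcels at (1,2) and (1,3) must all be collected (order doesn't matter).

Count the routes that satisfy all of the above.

A right/down-only route from (1,1) to (3,4) makes exactly 2 down-moves and 3 right-moves in some order.
With no other constraints that would be C(5,2) = 10 routes.
A monotone route can only reach the required cells in the order (1,2), (1,3), so split there and multiply the segment counts: (1,1)→(1,2): 1; (1,2)→(1,3): 1; (1,3)→(3,4): 3; product = 3.
That gives 3 routes.

3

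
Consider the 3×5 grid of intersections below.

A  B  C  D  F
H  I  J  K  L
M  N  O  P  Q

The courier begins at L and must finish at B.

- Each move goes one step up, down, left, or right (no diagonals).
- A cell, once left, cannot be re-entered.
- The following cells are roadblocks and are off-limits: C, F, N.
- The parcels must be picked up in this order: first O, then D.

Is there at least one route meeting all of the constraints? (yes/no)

D must be visited but has only one open neighbour (K), and it is neither the start nor the goal — the route would have to enter and leave through K, re-entering it.

no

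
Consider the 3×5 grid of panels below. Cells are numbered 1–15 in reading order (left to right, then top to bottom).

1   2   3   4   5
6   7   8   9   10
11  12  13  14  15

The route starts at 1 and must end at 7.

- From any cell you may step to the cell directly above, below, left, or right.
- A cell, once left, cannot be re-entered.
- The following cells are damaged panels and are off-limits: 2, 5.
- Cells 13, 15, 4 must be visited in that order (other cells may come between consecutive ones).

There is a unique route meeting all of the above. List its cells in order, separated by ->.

1 -> 6 -> 11 -> 12 -> 13 -> 14 -> 15 -> 10 -> 9 -> 4 -> 3 -> 8 -> 7

The waypoints must appear in the order 13, 15, 4, with no cell reused.
Route from 1: 2× down (reaching 11), 4× right (reaching 15), up to 10, left to 9, up to 4, left to 3, down to 8, left to 7 — 12 moves in all.
Check: order respected (13 at step 4, 15 at step 6, 4 at step 9).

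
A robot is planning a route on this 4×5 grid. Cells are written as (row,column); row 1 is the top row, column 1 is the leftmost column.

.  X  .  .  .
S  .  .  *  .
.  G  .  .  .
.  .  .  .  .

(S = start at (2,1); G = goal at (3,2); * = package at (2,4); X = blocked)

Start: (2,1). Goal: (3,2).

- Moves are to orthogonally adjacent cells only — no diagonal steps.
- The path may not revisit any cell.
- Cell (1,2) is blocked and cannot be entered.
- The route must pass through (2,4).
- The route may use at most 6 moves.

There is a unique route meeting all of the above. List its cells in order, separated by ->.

(2,1) -> (2,2) -> (2,3) -> (2,4) -> (3,4) -> (3,3) -> (3,2)

The budget equals the shortest possible length, so every move has to be on a shortest route through the required cells.
Route from (2,1): 3× right (reaching (2,4)), down to (3,4), 2× left (reaching (3,2)) — 6 moves in all.
Check: all required cells visited; 6 ≤ 6 moves.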